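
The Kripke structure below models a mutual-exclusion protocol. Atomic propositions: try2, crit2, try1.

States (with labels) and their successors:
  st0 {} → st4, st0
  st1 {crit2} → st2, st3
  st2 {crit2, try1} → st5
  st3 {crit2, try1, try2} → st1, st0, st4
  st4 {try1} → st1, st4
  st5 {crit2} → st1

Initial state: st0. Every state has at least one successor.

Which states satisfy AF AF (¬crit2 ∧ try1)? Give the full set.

{st4}

States satisfying AF (¬crit2 ∧ try1): {st4}.
States satisfying AF AF (¬crit2 ∧ try1): {st4}.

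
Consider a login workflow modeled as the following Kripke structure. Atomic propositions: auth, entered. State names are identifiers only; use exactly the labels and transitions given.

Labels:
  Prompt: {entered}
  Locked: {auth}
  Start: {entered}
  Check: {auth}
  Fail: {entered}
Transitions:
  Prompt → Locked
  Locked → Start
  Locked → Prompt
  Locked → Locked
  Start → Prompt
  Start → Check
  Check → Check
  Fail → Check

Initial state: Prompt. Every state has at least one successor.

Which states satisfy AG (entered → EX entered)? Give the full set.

States satisfying entered → EX entered: {Locked, Start, Check}.
States satisfying AG (entered → EX entered): {Check}.

{Check}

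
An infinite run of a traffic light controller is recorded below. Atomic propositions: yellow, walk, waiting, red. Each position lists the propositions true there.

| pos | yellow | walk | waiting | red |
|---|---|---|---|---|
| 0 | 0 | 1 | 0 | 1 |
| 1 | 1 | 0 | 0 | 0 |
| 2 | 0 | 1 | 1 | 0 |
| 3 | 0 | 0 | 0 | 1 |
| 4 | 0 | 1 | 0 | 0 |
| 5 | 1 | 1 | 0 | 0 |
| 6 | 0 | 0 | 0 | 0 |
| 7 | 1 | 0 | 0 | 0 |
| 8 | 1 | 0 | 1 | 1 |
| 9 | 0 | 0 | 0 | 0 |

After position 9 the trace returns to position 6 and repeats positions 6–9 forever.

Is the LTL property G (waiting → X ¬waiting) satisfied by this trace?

waiting → X ¬waiting holds at every position 0..9, and those are all positions ever visited, so G (waiting → X ¬waiting) holds.
Positions where waiting holds: 2, 8.
Check X ¬waiting at each: 2→ok, 8→ok.

Holds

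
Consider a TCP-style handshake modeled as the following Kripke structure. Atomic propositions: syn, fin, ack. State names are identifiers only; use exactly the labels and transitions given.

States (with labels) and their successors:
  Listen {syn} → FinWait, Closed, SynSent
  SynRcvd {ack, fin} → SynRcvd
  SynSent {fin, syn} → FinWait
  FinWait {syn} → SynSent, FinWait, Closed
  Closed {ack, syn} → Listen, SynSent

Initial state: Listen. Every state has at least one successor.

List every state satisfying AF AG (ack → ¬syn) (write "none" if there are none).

{SynRcvd}

States satisfying AG (ack → ¬syn): {SynRcvd}.
States satisfying AF AG (ack → ¬syn): {SynRcvd}.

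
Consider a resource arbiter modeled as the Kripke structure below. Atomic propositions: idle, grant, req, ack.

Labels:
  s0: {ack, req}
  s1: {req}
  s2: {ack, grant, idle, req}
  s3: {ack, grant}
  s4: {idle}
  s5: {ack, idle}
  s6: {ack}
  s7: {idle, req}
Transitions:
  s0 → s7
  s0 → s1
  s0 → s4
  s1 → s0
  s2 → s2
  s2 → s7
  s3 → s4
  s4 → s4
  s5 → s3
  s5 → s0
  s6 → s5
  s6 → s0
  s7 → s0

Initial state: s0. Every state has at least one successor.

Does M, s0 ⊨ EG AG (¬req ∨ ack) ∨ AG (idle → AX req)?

No

States satisfying AG (¬req ∨ ack): {s3, s4}.
States satisfying EG AG (¬req ∨ ack): {s3, s4}.
States satisfying idle → AX req: {s0, s1, s2, s3, s6, s7}.
States satisfying AG (idle → AX req): ∅.
States satisfying EG AG (¬req ∨ ack) ∨ AG (idle → AX req): {s3, s4}.
s0 ∉ Sat(EG AG (¬req ∨ ack) ∨ AG (idle → AX req)).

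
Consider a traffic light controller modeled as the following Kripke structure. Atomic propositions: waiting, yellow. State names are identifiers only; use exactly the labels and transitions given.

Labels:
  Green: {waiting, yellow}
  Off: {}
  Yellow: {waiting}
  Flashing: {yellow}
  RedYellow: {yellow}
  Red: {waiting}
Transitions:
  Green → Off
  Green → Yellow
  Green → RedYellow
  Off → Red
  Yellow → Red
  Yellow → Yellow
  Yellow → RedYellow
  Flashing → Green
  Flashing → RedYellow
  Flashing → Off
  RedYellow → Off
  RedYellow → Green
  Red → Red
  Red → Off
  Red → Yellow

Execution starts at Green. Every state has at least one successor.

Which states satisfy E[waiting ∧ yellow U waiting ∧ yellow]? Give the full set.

States satisfying waiting ∧ yellow: {Green}.
States satisfying E[waiting ∧ yellow U waiting ∧ yellow]: {Green}.

{Green}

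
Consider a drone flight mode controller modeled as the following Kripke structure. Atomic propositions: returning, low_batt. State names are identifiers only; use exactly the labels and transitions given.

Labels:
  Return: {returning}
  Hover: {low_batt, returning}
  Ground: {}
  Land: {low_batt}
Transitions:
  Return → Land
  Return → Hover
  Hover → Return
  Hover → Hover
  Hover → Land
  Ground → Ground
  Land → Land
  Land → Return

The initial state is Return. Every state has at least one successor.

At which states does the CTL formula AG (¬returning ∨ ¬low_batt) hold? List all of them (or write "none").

States satisfying ¬returning ∨ ¬low_batt: {Return, Ground, Land}.
States satisfying AG (¬returning ∨ ¬low_batt): {Ground}.

{Ground}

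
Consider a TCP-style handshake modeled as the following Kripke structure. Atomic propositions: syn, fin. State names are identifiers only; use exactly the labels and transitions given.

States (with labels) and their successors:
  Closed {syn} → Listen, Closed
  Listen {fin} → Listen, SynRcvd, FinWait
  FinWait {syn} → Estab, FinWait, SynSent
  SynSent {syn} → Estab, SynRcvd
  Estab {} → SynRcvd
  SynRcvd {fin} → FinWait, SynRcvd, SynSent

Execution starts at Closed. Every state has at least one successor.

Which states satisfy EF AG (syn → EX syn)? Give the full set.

none

States satisfying AG (syn → EX syn): ∅.
States satisfying EF AG (syn → EX syn): ∅.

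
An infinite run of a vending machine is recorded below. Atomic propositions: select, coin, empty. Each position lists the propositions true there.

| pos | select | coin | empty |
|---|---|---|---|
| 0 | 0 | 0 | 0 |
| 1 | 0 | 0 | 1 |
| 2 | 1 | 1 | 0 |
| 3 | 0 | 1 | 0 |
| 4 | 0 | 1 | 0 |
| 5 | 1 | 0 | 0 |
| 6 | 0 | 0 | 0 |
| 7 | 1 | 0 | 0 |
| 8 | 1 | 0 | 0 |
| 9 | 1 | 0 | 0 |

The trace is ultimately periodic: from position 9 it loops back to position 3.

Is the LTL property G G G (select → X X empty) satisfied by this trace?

Violated

G G (select → X X empty) must hold at every position from 0 onward. It fails at position 0, so G G G (select → X X empty) is false.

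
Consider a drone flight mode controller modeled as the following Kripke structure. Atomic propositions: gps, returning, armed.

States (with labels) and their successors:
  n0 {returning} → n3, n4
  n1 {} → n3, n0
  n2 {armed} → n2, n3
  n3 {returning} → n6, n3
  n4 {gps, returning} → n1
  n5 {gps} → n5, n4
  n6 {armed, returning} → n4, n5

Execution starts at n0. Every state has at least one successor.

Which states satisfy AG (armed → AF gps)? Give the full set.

States satisfying armed → AF gps: {n0, n1, n3, n4, n5, n6}.
States satisfying AG (armed → AF gps): {n0, n1, n3, n4, n5, n6}.

{n0, n1, n3, n4, n5, n6}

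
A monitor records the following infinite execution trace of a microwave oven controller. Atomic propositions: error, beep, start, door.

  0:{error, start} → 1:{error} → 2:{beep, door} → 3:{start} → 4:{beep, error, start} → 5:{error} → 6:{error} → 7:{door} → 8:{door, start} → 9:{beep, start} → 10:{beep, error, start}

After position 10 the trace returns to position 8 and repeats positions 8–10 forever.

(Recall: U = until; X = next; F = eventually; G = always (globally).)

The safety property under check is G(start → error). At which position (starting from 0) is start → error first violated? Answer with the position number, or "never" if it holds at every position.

Check start → error at each position in order: 0 ✓, 1 ✓, 2 ✓.
At position 3 the labels are {start}, so start → error is false there. This is the first violation.

3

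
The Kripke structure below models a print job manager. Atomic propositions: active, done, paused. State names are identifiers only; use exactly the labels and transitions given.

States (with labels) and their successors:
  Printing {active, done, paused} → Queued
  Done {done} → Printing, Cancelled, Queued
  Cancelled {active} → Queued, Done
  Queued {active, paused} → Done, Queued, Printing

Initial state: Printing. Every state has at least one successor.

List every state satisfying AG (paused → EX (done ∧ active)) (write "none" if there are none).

none

States satisfying paused → EX (done ∧ active): {Done, Cancelled, Queued}.
States satisfying AG (paused → EX (done ∧ active)): ∅.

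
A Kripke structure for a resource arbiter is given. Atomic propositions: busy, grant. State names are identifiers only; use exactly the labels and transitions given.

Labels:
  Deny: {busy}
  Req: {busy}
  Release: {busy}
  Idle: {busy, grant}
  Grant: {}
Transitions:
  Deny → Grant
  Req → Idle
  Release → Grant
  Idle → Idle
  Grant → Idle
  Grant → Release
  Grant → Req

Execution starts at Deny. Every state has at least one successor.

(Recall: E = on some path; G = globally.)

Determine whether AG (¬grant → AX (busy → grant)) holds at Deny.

States satisfying ¬grant → AX (busy → grant): {Deny, Req, Release, Idle}.
States satisfying AG (¬grant → AX (busy → grant)): {Req, Idle}.
Grant is reachable from Deny and violates ¬grant → AX (busy → grant), so AG fails at Deny.
Deny ∉ Sat(AG (¬grant → AX (busy → grant))).

Does not hold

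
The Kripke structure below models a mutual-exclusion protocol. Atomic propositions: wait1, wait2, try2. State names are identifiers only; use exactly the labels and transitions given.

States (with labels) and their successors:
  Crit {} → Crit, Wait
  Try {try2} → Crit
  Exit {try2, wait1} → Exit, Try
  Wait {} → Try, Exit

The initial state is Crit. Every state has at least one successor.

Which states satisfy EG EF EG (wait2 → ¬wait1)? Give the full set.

States satisfying EF EG (wait2 → ¬wait1): {Crit, Try, Exit, Wait}.
States satisfying EG EF EG (wait2 → ¬wait1): {Crit, Try, Exit, Wait}.

{Crit, Try, Exit, Wait}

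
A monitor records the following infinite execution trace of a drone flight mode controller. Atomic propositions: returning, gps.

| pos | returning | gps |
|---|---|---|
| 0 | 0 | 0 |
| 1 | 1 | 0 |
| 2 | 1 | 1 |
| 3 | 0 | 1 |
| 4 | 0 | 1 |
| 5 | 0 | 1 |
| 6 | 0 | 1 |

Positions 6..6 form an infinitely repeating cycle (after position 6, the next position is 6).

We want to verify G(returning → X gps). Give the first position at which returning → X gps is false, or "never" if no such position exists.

returning → X gps holds at every position 0..6, and those are all the positions the trace ever visits, so the invariant G(returning → X gps) is never violated.

never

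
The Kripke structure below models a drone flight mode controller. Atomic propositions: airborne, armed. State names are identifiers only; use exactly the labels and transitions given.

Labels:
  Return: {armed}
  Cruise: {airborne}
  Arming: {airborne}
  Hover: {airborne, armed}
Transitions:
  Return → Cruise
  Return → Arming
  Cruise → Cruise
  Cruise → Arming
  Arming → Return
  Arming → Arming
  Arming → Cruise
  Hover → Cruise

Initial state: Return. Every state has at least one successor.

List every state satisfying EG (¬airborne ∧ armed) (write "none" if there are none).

none

States satisfying ¬airborne ∧ armed: {Return}.
States satisfying EG (¬airborne ∧ armed): ∅.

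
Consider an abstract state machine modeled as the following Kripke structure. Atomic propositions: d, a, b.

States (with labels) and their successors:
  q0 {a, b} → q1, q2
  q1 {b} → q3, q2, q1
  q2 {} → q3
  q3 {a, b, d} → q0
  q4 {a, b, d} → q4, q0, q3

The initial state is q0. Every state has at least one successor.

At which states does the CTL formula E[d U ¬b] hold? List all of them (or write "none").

States satisfying d: {q3, q4}.
States satisfying ¬b: {q2}.
States satisfying E[d U ¬b]: {q2}.

{q2}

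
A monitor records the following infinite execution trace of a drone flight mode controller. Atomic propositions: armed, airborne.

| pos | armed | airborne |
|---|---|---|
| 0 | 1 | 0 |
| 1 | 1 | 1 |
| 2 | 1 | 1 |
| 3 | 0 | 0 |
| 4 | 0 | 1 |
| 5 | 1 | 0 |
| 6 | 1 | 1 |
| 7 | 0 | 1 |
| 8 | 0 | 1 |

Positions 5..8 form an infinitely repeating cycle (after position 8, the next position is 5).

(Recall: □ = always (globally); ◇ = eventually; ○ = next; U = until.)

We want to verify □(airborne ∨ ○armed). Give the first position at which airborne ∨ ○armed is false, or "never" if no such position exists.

Check airborne ∨ ○armed at each position in order: 0 ✓, 1 ✓, 2 ✓.
At position 3 the labels are {} and the next position 4 has {airborne}, so airborne ∨ ○armed is false there. This is the first violation.

3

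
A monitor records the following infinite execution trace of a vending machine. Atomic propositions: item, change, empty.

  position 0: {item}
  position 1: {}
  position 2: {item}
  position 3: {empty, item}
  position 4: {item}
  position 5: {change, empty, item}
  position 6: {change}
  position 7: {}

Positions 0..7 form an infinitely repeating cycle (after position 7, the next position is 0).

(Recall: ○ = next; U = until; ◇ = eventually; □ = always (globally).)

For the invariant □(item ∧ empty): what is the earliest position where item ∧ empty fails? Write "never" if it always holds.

0

At position 0 the labels are {item}, so item ∧ empty is false there. This is the first violation.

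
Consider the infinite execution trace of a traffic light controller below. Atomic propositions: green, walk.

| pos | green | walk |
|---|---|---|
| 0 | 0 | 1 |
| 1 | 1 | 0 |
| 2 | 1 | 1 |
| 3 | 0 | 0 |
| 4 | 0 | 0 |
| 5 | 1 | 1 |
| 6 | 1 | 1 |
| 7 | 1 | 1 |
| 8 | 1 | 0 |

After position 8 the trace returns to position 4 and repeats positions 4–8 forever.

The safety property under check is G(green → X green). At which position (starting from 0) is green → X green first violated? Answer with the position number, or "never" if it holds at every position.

2

Check green → X green at each position in order: 0 ✓, 1 ✓.
At position 2 the labels are {green, walk} and the next position 3 has {}, so green → X green is false there. This is the first violation.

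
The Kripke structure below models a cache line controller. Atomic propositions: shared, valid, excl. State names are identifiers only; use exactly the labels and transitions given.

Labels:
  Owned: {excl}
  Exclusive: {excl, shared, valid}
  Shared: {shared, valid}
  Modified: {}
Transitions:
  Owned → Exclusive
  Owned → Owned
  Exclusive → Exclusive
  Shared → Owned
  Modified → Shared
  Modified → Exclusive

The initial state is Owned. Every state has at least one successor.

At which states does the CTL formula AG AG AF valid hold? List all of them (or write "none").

{Exclusive}

States satisfying AG AF valid: {Exclusive}.
States satisfying AG AG AF valid: {Exclusive}.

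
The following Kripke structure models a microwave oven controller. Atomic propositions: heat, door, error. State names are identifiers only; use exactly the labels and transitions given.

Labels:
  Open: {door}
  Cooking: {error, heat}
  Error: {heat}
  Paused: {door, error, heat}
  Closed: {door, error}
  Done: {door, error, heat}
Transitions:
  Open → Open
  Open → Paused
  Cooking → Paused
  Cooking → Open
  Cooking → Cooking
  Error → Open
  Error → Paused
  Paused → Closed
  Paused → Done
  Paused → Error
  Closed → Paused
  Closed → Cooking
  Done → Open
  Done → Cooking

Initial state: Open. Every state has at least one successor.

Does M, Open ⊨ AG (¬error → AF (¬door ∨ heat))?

Violated

States satisfying ¬error → AF (¬door ∨ heat): {Cooking, Error, Paused, Closed, Done}.
States satisfying AG (¬error → AF (¬door ∨ heat)): ∅.
Open is reachable from Open and violates ¬error → AF (¬door ∨ heat), so AG fails at Open.
Open ∉ Sat(AG (¬error → AF (¬door ∨ heat))).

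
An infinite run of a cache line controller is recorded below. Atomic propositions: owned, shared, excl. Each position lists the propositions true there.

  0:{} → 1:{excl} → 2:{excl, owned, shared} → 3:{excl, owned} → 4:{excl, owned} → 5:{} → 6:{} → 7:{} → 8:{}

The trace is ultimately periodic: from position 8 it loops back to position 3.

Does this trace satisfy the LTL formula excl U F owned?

Satisfied

Walking from position 0: F owned first holds at position 0, and excl holds at every earlier position along the way, so excl U F owned holds.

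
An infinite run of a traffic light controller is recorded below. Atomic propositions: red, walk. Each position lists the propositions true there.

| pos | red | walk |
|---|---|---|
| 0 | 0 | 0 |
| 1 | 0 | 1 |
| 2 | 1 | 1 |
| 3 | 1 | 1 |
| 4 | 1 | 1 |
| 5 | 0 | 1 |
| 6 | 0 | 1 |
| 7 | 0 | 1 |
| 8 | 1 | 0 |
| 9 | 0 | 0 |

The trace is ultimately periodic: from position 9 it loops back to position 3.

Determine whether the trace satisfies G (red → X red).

red → X red must hold at every position from 0 onward. It fails at position 4, so G (red → X red) is false.
Positions where red holds: 2, 3, 4, 8.
Check X red at each: 2→ok, 3→ok, 4→fails, 8→fails.

Does not hold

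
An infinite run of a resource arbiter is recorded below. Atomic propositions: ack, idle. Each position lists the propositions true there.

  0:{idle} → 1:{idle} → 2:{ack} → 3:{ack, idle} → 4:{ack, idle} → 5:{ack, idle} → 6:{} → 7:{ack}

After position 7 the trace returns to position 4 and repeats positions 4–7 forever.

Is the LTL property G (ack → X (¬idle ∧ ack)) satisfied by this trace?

ack → X (¬idle ∧ ack) must hold at every position from 0 onward. It fails at position 2, so G (ack → X (¬idle ∧ ack)) is false.
Positions where ack holds: 2, 3, 4, 5, 7.
Check X (¬idle ∧ ack) at each: 2→fails, 3→fails, 4→fails, 5→fails, 7→fails.

Violated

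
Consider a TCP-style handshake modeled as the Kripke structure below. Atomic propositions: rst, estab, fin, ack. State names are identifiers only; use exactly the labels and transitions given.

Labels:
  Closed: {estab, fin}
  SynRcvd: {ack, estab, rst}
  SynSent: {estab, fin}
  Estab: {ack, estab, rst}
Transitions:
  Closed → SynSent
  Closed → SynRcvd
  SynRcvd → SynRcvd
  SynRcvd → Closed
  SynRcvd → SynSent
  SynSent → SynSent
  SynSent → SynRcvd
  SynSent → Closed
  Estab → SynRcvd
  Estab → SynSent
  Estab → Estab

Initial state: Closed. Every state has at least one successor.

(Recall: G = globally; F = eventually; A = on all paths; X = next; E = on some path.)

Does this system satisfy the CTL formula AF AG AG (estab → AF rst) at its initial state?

Violated

States satisfying AG AG (estab → AF rst): ∅.
States satisfying AF AG AG (estab → AF rst): ∅.
There is a path from Closed along which AG AG (estab → AF rst) never holds.
Closed ∉ Sat(AF AG AG (estab → AF rst)).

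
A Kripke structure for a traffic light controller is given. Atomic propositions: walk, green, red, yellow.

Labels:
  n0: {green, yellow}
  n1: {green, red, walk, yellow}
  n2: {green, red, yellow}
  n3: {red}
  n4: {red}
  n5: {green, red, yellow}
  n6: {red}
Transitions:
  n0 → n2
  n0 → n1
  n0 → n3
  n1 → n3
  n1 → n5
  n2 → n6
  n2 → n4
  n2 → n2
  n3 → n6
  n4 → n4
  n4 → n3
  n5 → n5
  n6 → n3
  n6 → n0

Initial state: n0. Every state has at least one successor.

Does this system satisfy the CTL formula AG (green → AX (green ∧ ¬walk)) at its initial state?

Violated

States satisfying green → AX (green ∧ ¬walk): {n3, n4, n5, n6}.
States satisfying AG (green → AX (green ∧ ¬walk)): {n5}.
n0 is reachable from n0 and violates green → AX (green ∧ ¬walk), so AG fails at n0.
n0 ∉ Sat(AG (green → AX (green ∧ ¬walk))).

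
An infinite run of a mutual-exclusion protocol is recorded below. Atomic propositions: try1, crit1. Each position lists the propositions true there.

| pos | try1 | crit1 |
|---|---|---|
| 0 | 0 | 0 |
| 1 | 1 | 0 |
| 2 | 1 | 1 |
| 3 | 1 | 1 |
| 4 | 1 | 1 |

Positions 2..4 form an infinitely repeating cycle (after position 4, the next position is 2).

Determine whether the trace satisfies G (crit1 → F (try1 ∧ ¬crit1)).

crit1 → F (try1 ∧ ¬crit1) must hold at every position from 0 onward. It fails at position 2, so G (crit1 → F (try1 ∧ ¬crit1)) is false.
Positions where crit1 holds: 2, 3, 4.
Check F (try1 ∧ ¬crit1) at each: 2→fails, 3→fails, 4→fails.

Does not hold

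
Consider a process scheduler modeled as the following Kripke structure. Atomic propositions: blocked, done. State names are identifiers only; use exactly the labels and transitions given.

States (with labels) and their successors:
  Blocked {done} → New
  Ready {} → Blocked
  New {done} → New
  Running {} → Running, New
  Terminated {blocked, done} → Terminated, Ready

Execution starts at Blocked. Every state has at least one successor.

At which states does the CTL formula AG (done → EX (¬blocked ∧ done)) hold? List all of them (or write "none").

{Blocked, Ready, New, Running}

States satisfying done → EX (¬blocked ∧ done): {Blocked, Ready, New, Running}.
States satisfying AG (done → EX (¬blocked ∧ done)): {Blocked, Ready, New, Running}.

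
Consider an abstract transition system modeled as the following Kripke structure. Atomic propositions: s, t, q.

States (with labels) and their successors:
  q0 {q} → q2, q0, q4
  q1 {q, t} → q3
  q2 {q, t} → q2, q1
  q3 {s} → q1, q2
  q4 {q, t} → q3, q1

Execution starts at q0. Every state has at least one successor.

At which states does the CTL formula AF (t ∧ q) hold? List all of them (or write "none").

States satisfying t ∧ q: {q1, q2, q4}.
States satisfying AF (t ∧ q): {q1, q2, q3, q4}.

{q1, q2, q3, q4}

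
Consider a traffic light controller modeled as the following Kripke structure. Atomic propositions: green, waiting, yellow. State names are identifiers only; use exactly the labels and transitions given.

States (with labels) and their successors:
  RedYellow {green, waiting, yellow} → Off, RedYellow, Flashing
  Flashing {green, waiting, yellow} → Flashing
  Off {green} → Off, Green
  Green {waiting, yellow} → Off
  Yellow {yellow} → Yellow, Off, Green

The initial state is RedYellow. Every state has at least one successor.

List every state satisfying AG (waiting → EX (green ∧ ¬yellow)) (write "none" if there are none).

{Off, Green, Yellow}

States satisfying waiting → EX (green ∧ ¬yellow): {RedYellow, Off, Green, Yellow}.
States satisfying AG (waiting → EX (green ∧ ¬yellow)): {Off, Green, Yellow}.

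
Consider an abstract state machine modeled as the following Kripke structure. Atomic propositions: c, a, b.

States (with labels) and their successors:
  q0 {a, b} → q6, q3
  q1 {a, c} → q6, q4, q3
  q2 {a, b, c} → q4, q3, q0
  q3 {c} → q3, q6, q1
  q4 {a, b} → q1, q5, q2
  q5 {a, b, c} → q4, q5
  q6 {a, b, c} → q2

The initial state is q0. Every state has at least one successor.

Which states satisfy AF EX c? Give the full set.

{q0, q1, q2, q3, q4, q5, q6}

States satisfying EX c: {q0, q1, q2, q3, q4, q5, q6}.
States satisfying AF EX c: {q0, q1, q2, q3, q4, q5, q6}.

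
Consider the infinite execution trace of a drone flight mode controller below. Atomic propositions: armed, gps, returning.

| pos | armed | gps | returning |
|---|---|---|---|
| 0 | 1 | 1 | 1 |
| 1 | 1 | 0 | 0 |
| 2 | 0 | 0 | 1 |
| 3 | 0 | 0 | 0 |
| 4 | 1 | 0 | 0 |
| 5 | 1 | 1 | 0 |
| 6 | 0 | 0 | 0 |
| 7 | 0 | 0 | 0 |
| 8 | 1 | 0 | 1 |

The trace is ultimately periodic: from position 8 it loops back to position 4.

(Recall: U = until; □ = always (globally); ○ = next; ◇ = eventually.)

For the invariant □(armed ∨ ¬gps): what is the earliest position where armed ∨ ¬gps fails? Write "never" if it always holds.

never

armed ∨ ¬gps holds at every position 0..8, and those are all the positions the trace ever visits, so the invariant □(armed ∨ ¬gps) is never violated.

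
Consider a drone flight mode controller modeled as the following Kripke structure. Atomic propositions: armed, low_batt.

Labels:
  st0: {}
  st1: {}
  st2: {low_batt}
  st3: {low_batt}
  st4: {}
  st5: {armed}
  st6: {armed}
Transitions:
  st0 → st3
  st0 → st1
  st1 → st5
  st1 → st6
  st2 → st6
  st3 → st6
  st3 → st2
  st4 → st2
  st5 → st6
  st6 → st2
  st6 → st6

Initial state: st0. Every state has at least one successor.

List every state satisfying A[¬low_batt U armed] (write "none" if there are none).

{st1, st5, st6}

States satisfying ¬low_batt: {st0, st1, st4, st5, st6}.
States satisfying armed: {st5, st6}.
States satisfying A[¬low_batt U armed]: {st1, st5, st6}.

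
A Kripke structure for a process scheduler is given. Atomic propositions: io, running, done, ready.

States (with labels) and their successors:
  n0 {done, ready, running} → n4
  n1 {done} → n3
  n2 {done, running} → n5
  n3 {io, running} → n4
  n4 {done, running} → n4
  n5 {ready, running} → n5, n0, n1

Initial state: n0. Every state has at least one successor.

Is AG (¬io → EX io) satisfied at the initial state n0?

States satisfying ¬io → EX io: {n1, n3}.
States satisfying AG (¬io → EX io): ∅.
n0 is reachable from n0 and violates ¬io → EX io, so AG fails at n0.
n0 ∉ Sat(AG (¬io → EX io)).

No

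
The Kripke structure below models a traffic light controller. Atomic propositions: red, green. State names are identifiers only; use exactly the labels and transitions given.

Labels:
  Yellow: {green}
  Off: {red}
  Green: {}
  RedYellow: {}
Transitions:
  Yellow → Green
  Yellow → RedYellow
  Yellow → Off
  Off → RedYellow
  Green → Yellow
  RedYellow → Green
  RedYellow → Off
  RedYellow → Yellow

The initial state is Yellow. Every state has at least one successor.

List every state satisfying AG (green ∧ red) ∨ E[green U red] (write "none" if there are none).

{Yellow, Off}

States satisfying green ∧ red: ∅.
States satisfying AG (green ∧ red): ∅.
States satisfying green: {Yellow}.
States satisfying red: {Off}.
States satisfying E[green U red]: {Yellow, Off}.
States satisfying AG (green ∧ red) ∨ E[green U red]: {Yellow, Off}.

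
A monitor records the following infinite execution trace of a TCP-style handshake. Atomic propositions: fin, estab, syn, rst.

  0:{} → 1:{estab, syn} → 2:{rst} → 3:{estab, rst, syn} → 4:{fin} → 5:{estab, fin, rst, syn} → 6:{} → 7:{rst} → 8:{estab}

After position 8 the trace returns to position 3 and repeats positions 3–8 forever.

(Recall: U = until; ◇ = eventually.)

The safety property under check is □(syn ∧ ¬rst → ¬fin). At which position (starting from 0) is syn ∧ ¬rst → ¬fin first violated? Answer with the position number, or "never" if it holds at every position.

never

syn ∧ ¬rst → ¬fin holds at every position 0..8, and those are all the positions the trace ever visits, so the invariant □(syn ∧ ¬rst → ¬fin) is never violated.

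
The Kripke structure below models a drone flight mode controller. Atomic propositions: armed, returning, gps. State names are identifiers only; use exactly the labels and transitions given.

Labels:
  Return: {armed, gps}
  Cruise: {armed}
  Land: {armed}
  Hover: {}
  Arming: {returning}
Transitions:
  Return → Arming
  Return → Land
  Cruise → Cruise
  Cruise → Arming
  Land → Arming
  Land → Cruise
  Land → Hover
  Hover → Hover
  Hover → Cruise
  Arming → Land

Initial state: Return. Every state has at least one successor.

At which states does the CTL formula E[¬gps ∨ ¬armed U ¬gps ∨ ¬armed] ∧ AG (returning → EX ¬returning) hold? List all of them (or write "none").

{Cruise, Land, Hover, Arming}

States satisfying ¬gps ∨ ¬armed: {Cruise, Land, Hover, Arming}.
States satisfying E[¬gps ∨ ¬armed U ¬gps ∨ ¬armed]: {Cruise, Land, Hover, Arming}.
States satisfying returning → EX ¬returning: {Return, Cruise, Land, Hover, Arming}.
States satisfying AG (returning → EX ¬returning): {Return, Cruise, Land, Hover, Arming}.
States satisfying E[¬gps ∨ ¬armed U ¬gps ∨ ¬armed] ∧ AG (returning → EX ¬returning): {Cruise, Land, Hover, Arming}.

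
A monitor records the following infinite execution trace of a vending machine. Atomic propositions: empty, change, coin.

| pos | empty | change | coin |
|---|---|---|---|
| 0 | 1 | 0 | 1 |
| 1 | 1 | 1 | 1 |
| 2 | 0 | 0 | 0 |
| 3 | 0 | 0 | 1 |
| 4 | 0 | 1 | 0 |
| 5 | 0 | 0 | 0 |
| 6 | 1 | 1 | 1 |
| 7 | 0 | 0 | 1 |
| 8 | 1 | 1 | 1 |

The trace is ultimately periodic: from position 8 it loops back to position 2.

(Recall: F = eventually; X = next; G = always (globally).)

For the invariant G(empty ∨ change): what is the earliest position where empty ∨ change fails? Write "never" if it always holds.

Check empty ∨ change at each position in order: 0 ✓, 1 ✓.
At position 2 the labels are {}, so empty ∨ change is false there. This is the first violation.

2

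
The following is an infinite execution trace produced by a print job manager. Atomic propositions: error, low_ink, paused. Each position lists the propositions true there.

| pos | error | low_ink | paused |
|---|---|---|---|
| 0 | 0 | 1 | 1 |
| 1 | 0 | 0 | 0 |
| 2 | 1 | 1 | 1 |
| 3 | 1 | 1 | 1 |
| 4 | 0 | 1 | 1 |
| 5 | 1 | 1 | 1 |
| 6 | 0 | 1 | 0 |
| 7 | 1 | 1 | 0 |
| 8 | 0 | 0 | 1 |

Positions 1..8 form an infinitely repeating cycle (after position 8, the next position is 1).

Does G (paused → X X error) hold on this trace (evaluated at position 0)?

Violated

paused → X X error must hold at every position from 0 onward. It fails at position 2, so G (paused → X X error) is false.
Positions where paused holds: 0, 2, 3, 4, 5, 8.
Check X X error at each: 0→ok, 2→fails, 3→ok, 4→fails, 5→ok, 8→ok.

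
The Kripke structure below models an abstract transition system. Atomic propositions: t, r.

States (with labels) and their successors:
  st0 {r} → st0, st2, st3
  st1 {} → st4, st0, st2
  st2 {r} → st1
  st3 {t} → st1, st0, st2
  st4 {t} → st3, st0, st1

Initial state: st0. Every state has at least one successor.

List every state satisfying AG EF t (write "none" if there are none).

{st0, st1, st2, st3, st4}

States satisfying EF t: {st0, st1, st2, st3, st4}.
States satisfying AG EF t: {st0, st1, st2, st3, st4}.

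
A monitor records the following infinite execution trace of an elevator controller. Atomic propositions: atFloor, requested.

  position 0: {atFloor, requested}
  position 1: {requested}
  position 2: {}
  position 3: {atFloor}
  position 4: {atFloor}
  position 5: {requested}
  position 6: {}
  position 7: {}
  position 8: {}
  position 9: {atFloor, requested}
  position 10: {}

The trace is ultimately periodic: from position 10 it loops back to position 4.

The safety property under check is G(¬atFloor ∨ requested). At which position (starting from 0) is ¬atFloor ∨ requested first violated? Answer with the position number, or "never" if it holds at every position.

Check ¬atFloor ∨ requested at each position in order: 0 ✓, 1 ✓, 2 ✓.
At position 3 the labels are {atFloor}, so ¬atFloor ∨ requested is false there. This is the first violation.

3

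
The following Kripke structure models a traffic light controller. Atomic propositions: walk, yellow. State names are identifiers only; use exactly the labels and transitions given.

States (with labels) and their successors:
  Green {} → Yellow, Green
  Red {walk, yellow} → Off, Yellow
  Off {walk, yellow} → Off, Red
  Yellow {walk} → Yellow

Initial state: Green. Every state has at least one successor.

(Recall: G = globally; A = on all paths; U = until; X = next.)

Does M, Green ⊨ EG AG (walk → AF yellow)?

States satisfying AG (walk → AF yellow): ∅.
States satisfying EG AG (walk → AF yellow): ∅.
No suitable path/successor from Green witnesses the formula.
Green ∉ Sat(EG AG (walk → AF yellow)).

No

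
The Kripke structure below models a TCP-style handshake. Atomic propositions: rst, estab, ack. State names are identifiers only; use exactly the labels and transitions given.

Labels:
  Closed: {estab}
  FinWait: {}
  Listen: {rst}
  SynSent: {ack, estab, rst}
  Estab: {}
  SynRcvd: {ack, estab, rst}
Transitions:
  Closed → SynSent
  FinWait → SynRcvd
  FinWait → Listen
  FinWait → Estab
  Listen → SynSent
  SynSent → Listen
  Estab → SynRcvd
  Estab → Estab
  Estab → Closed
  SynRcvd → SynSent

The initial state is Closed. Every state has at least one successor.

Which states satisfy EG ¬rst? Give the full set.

{FinWait, Estab}

States satisfying ¬rst: {Closed, FinWait, Estab}.
States satisfying EG ¬rst: {FinWait, Estab}.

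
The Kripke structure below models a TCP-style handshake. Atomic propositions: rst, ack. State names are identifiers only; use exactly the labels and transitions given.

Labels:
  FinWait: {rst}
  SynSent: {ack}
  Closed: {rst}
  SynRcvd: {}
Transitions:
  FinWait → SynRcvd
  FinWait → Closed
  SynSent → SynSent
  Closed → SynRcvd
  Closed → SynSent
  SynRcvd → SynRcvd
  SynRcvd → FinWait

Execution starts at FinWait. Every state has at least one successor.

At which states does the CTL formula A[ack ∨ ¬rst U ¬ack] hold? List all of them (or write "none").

{FinWait, Closed, SynRcvd}

States satisfying ack ∨ ¬rst: {SynSent, SynRcvd}.
States satisfying ¬ack: {FinWait, Closed, SynRcvd}.
States satisfying A[ack ∨ ¬rst U ¬ack]: {FinWait, Closed, SynRcvd}.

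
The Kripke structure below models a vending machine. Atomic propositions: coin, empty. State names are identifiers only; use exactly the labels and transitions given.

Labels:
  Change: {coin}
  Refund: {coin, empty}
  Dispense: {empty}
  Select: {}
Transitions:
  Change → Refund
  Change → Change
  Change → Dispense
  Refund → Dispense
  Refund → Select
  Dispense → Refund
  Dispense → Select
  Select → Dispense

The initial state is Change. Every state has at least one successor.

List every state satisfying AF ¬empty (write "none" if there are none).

{Change, Select}

States satisfying ¬empty: {Change, Select}.
States satisfying AF ¬empty: {Change, Select}.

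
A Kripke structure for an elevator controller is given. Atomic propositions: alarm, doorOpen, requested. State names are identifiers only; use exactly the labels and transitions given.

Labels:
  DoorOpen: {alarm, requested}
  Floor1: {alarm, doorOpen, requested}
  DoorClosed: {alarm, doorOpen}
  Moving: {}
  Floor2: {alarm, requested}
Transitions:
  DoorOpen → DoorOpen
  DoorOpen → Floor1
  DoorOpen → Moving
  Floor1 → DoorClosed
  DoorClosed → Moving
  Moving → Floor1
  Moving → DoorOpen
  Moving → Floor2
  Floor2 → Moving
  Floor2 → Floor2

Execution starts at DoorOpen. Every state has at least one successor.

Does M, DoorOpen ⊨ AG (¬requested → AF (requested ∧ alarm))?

Satisfied

States satisfying ¬requested → AF (requested ∧ alarm): {DoorOpen, Floor1, DoorClosed, Moving, Floor2}.
States satisfying AG (¬requested → AF (requested ∧ alarm)): {DoorOpen, Floor1, DoorClosed, Moving, Floor2}.
Every state reachable from DoorOpen satisfies ¬requested → AF (requested ∧ alarm).
DoorOpen ∈ Sat(AG (¬requested → AF (requested ∧ alarm))).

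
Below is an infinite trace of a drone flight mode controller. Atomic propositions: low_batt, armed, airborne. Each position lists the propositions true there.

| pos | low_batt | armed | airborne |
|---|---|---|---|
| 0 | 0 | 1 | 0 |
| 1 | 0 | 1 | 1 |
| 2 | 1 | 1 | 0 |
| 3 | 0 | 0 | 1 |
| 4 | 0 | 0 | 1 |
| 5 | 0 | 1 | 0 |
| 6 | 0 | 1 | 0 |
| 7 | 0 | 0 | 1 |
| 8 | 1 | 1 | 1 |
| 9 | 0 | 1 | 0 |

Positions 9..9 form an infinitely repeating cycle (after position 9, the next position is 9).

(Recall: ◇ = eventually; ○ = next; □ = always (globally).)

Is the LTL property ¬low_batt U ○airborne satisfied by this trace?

Walking from position 0: ○airborne first holds at position 0, and ¬low_batt holds at every earlier position along the way, so ¬low_batt U ○airborne holds.

Satisfied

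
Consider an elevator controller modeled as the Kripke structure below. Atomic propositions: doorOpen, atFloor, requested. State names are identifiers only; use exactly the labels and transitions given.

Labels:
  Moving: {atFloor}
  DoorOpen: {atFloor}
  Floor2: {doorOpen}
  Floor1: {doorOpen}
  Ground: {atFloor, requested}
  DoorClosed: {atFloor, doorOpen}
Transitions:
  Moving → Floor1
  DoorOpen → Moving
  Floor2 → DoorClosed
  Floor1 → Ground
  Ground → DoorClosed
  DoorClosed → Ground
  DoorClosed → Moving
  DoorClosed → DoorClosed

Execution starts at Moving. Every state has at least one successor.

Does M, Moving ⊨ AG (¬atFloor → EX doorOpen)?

States satisfying ¬atFloor → EX doorOpen: {Moving, DoorOpen, Floor2, Ground, DoorClosed}.
States satisfying AG (¬atFloor → EX doorOpen): ∅.
Floor1 is reachable from Moving and violates ¬atFloor → EX doorOpen, so AG fails at Moving.
Moving ∉ Sat(AG (¬atFloor → EX doorOpen)).

No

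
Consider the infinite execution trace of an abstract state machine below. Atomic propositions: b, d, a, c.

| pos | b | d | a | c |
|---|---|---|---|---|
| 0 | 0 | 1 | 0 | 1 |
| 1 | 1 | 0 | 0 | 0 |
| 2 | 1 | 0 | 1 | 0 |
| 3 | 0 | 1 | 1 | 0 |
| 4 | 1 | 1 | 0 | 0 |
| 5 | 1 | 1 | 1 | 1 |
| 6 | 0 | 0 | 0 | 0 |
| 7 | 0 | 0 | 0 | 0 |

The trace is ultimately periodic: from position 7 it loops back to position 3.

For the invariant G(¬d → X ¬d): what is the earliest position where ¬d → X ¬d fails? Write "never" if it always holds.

2

Check ¬d → X ¬d at each position in order: 0 ✓, 1 ✓.
At position 2 the labels are {a, b} and the next position 3 has {a, d}, so ¬d → X ¬d is false there. This is the first violation.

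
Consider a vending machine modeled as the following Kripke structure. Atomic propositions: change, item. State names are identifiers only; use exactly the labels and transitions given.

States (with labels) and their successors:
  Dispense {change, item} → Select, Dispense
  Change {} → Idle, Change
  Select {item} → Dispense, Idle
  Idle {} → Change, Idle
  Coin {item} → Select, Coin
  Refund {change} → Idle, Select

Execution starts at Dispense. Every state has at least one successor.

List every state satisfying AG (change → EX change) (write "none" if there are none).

{Dispense, Change, Select, Idle, Coin}

States satisfying change → EX change: {Dispense, Change, Select, Idle, Coin}.
States satisfying AG (change → EX change): {Dispense, Change, Select, Idle, Coin}.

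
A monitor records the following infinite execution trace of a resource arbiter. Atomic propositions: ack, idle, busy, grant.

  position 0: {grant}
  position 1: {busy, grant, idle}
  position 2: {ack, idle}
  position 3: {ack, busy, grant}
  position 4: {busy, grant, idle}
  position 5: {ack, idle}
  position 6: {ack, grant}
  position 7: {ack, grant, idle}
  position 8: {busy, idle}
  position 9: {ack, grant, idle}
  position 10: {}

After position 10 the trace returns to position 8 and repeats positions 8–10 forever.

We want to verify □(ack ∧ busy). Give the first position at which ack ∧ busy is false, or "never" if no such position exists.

At position 0 the labels are {grant}, so ack ∧ busy is false there. This is the first violation.

0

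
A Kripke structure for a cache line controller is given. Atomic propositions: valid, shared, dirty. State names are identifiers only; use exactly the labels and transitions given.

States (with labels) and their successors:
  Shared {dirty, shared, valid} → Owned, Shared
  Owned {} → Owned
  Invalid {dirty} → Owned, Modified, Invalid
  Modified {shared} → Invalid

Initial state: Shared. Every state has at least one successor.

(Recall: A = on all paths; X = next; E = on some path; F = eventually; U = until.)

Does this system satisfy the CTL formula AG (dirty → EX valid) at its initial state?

Yes

States satisfying dirty → EX valid: {Shared, Owned, Modified}.
States satisfying AG (dirty → EX valid): {Shared, Owned}.
Every state reachable from Shared satisfies dirty → EX valid.
Shared ∈ Sat(AG (dirty → EX valid)).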